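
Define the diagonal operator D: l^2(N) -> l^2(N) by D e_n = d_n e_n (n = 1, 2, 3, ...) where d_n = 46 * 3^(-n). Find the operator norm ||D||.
||D|| = 46/3 (attained at n = 1)

For D diagonal, ||D|| = sup_n |d_n|. The sequence d_n = 46 * 3^(-n) is positive and strictly decreasing (ratio 3^(-1) < 1), so the supremum is d_1 = 46/3. Hence ||D|| = 46/3.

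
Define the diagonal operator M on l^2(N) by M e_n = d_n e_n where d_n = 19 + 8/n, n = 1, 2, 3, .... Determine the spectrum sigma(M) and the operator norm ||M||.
sigma(M) = {19 + 8/n : n ≥ 1} ∪ {19}; ||M|| = 27

A bounded diagonal operator on l^2 with diagonal entries d_n has spectrum equal to the closure of {d_n : n ≥ 1}: every d_n is an eigenvalue (with eigenvector e_n), so {d_n} ⊂ sigma(M); the spectrum is closed, so its closure is too; and for lambda not in the closure, (M - lambda I) has bounded inverse (the diagonal entries 1/(d_n - lambda) are bounded). For our sequence d_n = 19 + 8/n, n = 1, 2, 3, ...:
  - {d_n} = {19 + 8/n : n ≥ 1}; the only limit point is 19
  - closure = {19 + 8/n : n ≥ 1} ∪ {19}
For the norm: a diagonal operator has ||M|| = sup_n |d_n|. Here d_n = 19 + 8/n is positive and decreasing, so sup_n |d_n| = d_1 = 19 + 8 = 27. So ||M|| = 27.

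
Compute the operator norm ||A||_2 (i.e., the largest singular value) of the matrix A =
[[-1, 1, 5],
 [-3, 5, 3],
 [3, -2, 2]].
||A||_2 ≈ 7.797 (= sqrt(largest eigenvalue of A^T A))

||A||_2 = sigma_max(A) = sqrt(lambda_max(A^T A)). Form the symmetric matrix M = A^T A =
[[19, -22, -8],
 [-22, 30, 16],
 [-8, 16, 38]].
Its characteristic polynomial (trace, sum of principal 2x2 minors, determinant of M give the coefficients) is
  p(λ) = det(λ I - M) = λ^3 - 87λ^2 + 1628λ - 2116.
No integer candidate from the rational root theorem (±divisors of 2116) is a root, so the roots are irrational. The cubic discriminant is Δ = 2501627152 > 0, so there are three distinct real roots. p(1) = -574 and p(2) = 800 have opposite signs, so a root lies in (1, 2); Newton's method refines it to λ ≈ 1.4033. p(24) = 668 and p(25) = -166 have opposite signs, so a root lies in (24, 25); Newton's method refines it to λ ≈ 24.8035. p(60) = -1636 and p(61) = 446 have opposite signs, so a root lies in (60, 61); Newton's method refines it to λ ≈ 60.7933. Check (Vieta): the three roots sum to 87, matching tr M = 87.
So the eigenvalues of A^T A are ≈ 1.4033, 24.8035, 60.7933 (all ≥ 0, as they must be for A^T A). The largest is λ_max ≈ 60.7933, hence ||A||_2 = sqrt(λ_max) ≈ 7.797.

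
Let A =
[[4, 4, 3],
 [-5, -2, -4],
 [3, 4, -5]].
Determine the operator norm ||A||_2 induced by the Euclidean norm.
||A||_2 ≈ 9.3009 (= sqrt(largest eigenvalue of A^T A))

||A||_2 = sigma_max(A) = sqrt(lambda_max(A^T A)). Form the symmetric matrix M = A^T A =
[[50, 38, 17],
 [38, 36, 0],
 [17, 0, 50]].
Its characteristic polynomial (trace, sum of principal 2x2 minors, determinant of M give the coefficients) is
  p(λ) = det(λ I - M) = λ^3 - 136λ^2 + 4367λ - 7396.
No integer candidate from the rational root theorem (±divisors of 7396) is a root, so the roots are irrational. The cubic discriminant is Δ = 22776812692 > 0, so there are three distinct real roots. p(1) = -3164 and p(2) = 802 have opposite signs, so a root lies in (1, 2); Newton's method refines it to λ ≈ 1.7923. p(47) = 1252 and p(48) = -532 have opposite signs, so a root lies in (47, 48); Newton's method refines it to λ ≈ 47.701. p(86) = -1634 and p(87) = 1652 have opposite signs, so a root lies in (86, 87); Newton's method refines it to λ ≈ 86.5067. Check (Vieta): the three roots sum to 136, matching tr M = 136.
So the eigenvalues of A^T A are ≈ 1.7923, 47.701, 86.5067 (all ≥ 0, as they must be for A^T A). The largest is λ_max ≈ 86.5067, hence ||A||_2 = sqrt(λ_max) ≈ 9.3009.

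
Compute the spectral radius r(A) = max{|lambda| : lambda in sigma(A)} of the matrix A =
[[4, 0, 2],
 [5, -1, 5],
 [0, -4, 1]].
r(A) ≈ 3.8913

The eigenvalues of A are the roots of its characteristic polynomial. With M = A (coefficients from the trace, the sum of principal 2x2 minors, and det A):
  p(λ) = det(λ I - M) = λ^3 - 4λ^2 + 19λ - 36.
No integer candidate from the rational root theorem (±divisors of 36) is a root, so the roots are irrational. The cubic discriminant is Δ = -16620 < 0, so there is one real root and a complex-conjugate pair. p(2) = -6 and p(3) = 12 have opposite signs, so a root lies in (2, 3); Newton's method refines it to λ ≈ 2.3774. Dividing out (λ - (2.3774)) leaves approximately λ^2 - 1.6226λ + 15.1424. For λ^2 - 1.6226λ + 15.1424 the discriminant is -57.937. It is negative, so the remaining roots are the complex-conjugate pair λ ≈ 0.8113 ± 3.8058i. Their product equals the constant term, so |λ|^2 ≈ 15.1424 and |λ| ≈ 3.8913.
Thus the eigenvalues (to 4 decimals) are 2.3774 (modulus 2.3774); 0.8113 ± 3.8058i (modulus 3.8913). The spectral radius is the largest modulus: r(A) ≈ 3.8913. (Cross-check: r(A) ≤ ||A||_2 ≈ 8.4077; equality holds whenever A is normal, though it can also hold for some non-normal A.)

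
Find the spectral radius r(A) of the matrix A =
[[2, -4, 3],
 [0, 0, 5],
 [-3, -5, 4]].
r(A) ≈ 5.7536

The eigenvalues of A are the roots of its characteristic polynomial. With M = A (coefficients from the trace, the sum of principal 2x2 minors, and det A):
  p(λ) = det(λ I - M) = λ^3 - 6λ^2 + 42λ - 110.
No integer candidate from the rational root theorem (±divisors of 110) is a root, so the roots are irrational. The cubic discriminant is Δ = -155628 < 0, so there is one real root and a complex-conjugate pair. p(3) = -11 and p(4) = 26 have opposite signs, so a root lies in (3, 4); Newton's method refines it to λ ≈ 3.3228. Dividing out (λ - (3.3228)) leaves approximately λ^2 - 2.6772λ + 33.1042. For λ^2 - 2.6772λ + 33.1042 the discriminant is -125.2497. It is negative, so the remaining roots are the complex-conjugate pair λ ≈ 1.3386 ± 5.5958i. Their product equals the constant term, so |λ|^2 ≈ 33.1042 and |λ| ≈ 5.7536.
Thus the eigenvalues (to 4 decimals) are 3.3228 (modulus 3.3228); 1.3386 ± 5.5958i (modulus 5.7536). The spectral radius is the largest modulus: r(A) ≈ 5.7536. (Cross-check: r(A) ≤ ||A||_2 ≈ 8.8924; equality holds whenever A is normal, though it can also hold for some non-normal A.)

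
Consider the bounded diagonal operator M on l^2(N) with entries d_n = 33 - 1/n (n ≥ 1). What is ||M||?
||M|| = 33

For a diagonal operator on l^2 with entries d_n, ||M|| = sup_n |d_n|. Here d_1 = 32, d_2 = 65/2, ..., and d_n = 33 - 1/n increases monotonically toward 33. All terms lie in [32, 33), so |d_n| = d_n and the supremum is the limit 33, which is not attained by any individual d_n. Hence ||M|| = 33.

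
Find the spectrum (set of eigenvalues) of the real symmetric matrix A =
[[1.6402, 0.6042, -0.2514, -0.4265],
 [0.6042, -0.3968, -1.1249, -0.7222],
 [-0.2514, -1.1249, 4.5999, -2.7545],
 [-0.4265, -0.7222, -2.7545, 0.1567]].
sigma(A) ≈ {-2, 0, 2, 6}

A is real symmetric, so its spectrum consists of real eigenvalues. Expanding the characteristic polynomial of the displayed matrix gives
  det(λ I - A) = p(λ) = λ^4 + (-6)λ^3 + (-4)λ^2 + (24)λ + (0).
Solving p(λ) = 0 yields eigenvalues ≈ -2, 0, 2, 6. (A is shown rounded to 4 decimals, so these recover the underlying integer eigenvalues to within that precision.)
Verification: the trace of A = 6 equals the sum of eigenvalues 6, and det(A) ≈ 0.0006 matches the eigenvalue product 0.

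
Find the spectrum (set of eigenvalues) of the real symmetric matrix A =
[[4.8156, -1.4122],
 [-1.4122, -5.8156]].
sigma(A) ≈ {-6, 5}

A is real symmetric, so its spectrum consists of real eigenvalues. Expanding the characteristic polynomial of the displayed matrix gives
  det(λ I - A) = p(λ) = λ^2 + (1)λ + (-30).
Solving p(λ) = 0 yields eigenvalues ≈ -6, 5. (A is shown rounded to 4 decimals, so these recover the underlying integer eigenvalues to within that precision.)
Verification: the trace of A = -1 equals the sum of eigenvalues -1, and det(A) ≈ -29.9999 matches the eigenvalue product -30.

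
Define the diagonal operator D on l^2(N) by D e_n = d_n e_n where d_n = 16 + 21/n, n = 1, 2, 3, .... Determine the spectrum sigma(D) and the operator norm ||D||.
sigma(D) = {16 + 21/n : n ≥ 1} ∪ {16}; ||D|| = 37

A bounded diagonal operator on l^2 with diagonal entries d_n has spectrum equal to the closure of {d_n : n ≥ 1}: every d_n is an eigenvalue (with eigenvector e_n), so {d_n} ⊂ sigma(D); the spectrum is closed, so its closure is too; and for lambda not in the closure, (D - lambda I) has bounded inverse (the diagonal entries 1/(d_n - lambda) are bounded). For our sequence d_n = 16 + 21/n, n = 1, 2, 3, ...:
  - {d_n} = {16 + 21/n : n ≥ 1}; the only limit point is 16
  - closure = {16 + 21/n : n ≥ 1} ∪ {16}
For the norm: a diagonal operator has ||D|| = sup_n |d_n|. Here d_n = 16 + 21/n is positive and decreasing, so sup_n |d_n| = d_1 = 16 + 21 = 37. So ||D|| = 37.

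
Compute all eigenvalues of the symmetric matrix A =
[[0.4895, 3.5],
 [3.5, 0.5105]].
sigma(A) ≈ {-3, 4}

A is real symmetric, so its spectrum consists of real eigenvalues. Expanding the characteristic polynomial of the displayed matrix gives
  det(λ I - A) = p(λ) = λ^2 + (-1)λ + (-12).
Solving p(λ) = 0 yields eigenvalues ≈ -3, 4. (A is shown rounded to 4 decimals, so these recover the underlying integer eigenvalues to within that precision.)
Verification: the trace of A = 1 equals the sum of eigenvalues 1, and det(A) ≈ -12.0001 matches the eigenvalue product -12.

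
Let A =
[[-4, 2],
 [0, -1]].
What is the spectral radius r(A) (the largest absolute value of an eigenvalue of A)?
r(A) = 4

The eigenvalues of A are the roots of its characteristic polynomial. With M = A (coefficients from the trace and determinant):
  p(λ) = det(λ I - M) = λ^2 + 5λ + 4.
For λ^2 + 5λ + 4 the discriminant is 9. It is a perfect square (3^2), so the roots are rational: λ = (-5 ± 3)/2 = -1, -4.
Thus the eigenvalues (to 4 decimals) are -1 (modulus 1); -4 (modulus 4). The spectral radius is the largest modulus: r(A) = 4. (Cross-check: r(A) ≤ ||A||_2 ≈ 4.4954; equality holds whenever A is normal, though it can also hold for some non-normal A.)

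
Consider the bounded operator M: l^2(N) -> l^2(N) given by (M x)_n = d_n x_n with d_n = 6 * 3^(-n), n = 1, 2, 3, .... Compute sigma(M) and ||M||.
sigma(M) = {6 * 3^(-n) : n ≥ 1} ∪ {0}; ||M|| = 2

A bounded diagonal operator on l^2 with diagonal entries d_n has spectrum equal to the closure of {d_n : n ≥ 1}: every d_n is an eigenvalue (with eigenvector e_n), so {d_n} ⊂ sigma(M); the spectrum is closed, so its closure is too; and for lambda not in the closure, (M - lambda I) has bounded inverse (the diagonal entries 1/(d_n - lambda) are bounded). For our sequence d_n = 6 * 3^(-n), n = 1, 2, 3, ...:
  - {d_n} = {6 * 3^(-n) : n ≥ 1}; the only limit point is 0
  - closure = {6 * 3^(-n) : n ≥ 1} ∪ {0}
For the norm: a diagonal operator has ||M|| = sup_n |d_n|. Here d_n = 6 * 3^(-n) is positive and decreasing, so sup_n |d_n| = d_1 = 6/3 = 2. So ||M|| = 2.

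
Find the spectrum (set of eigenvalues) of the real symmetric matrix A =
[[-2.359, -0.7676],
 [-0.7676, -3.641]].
sigma(A) ≈ {-4, -2}

A is real symmetric, so its spectrum consists of real eigenvalues. Expanding the characteristic polynomial of the displayed matrix gives
  det(λ I - A) = p(λ) = λ^2 + (6)λ + (8).
Solving p(λ) = 0 yields eigenvalues ≈ -4, -2. (A is shown rounded to 4 decimals, so these recover the underlying integer eigenvalues to within that precision.)
Verification: the trace of A = -6 equals the sum of eigenvalues -6, and det(A) ≈ 7.9999 matches the eigenvalue product 8.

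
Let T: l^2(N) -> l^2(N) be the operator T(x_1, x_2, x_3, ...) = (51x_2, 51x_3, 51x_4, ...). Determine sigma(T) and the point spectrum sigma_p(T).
sigma(T) = closed disk {z in C : |z| ≤ 51}; sigma_p(T) = open disk {z in C : |z| < 51}

Note T = 51·V where V is the unit left shift (V x)_k = x_{k+1}; so sigma(T) = 51·sigma(V) and ||T|| = 51||V||. ||T x||^2 = 2601sum_{k≥2} |x_k|^2 ≤ 2601||x||^2, with equality on {x : x_1 = 0}, so ||T|| = 51. For any lambda with |lambda| < 51, set r = lambda/51 (|r| < 1); the vector x = (1, r, r^2, ...) is in l^2 and satisfies T x = 51(r, r^2, ...) = lambda x, so lambda is an eigenvalue. On the boundary |lambda| = 51 the geometric series diverges, so no l^2 eigenvector exists, but these lambda lie in the approximate point spectrum. Hence sigma(T) is the closed disk of radius 51 and sigma_p(T) is the open disk.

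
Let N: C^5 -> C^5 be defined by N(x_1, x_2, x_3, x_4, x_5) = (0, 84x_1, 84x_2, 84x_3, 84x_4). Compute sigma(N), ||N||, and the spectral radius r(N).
sigma(N) = {0}; ||N|| = 84; r(N) = 0. (N is nilpotent with N^5 = 0.)

On C^5, N is a strictly lower-triangular matrix with 84 on the subdiagonal and zeros elsewhere, so its characteristic polynomial is lambda^5 and every eigenvalue is 0: sigma(N) = {0}. For the operator norm, N e_i = 84e_{i+1} for i = 1, ..., 4 and N e_5 = 0, so the singular values of N are 84 (with multiplicity 4) and 0; hence ||N|| = 84. The spectral radius r(N) = max|lambda| = 0. Note ||N|| > r(N) — characteristic of non-normal nilpotent operators. Indeed N^5 = 0.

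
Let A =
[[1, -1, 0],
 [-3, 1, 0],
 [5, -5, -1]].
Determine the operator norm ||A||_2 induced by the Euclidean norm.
||A||_2 ≈ 7.8168 (= sqrt(largest eigenvalue of A^T A))

||A||_2 = sigma_max(A) = sqrt(lambda_max(A^T A)). Form the symmetric matrix M = A^T A =
[[35, -29, -5],
 [-29, 27, 5],
 [-5, 5, 1]].
Its characteristic polynomial (trace, sum of principal 2x2 minors, determinant of M give the coefficients) is
  p(λ) = det(λ I - M) = λ^3 - 63λ^2 + 116λ - 4.
No integer candidate from the rational root theorem (±divisors of 4) is a root, so the roots are irrational. The cubic discriminant is Δ = 43688272 > 0, so there are three distinct real roots. p(0) = -4 and p(1) = 50 have opposite signs, so a root lies in (0, 1); Newton's method refines it to λ ≈ 0.0352. p(1) = 50 and p(2) = -16 have opposite signs, so a root lies in (1, 2); Newton's method refines it to λ ≈ 1.8622. p(61) = -370 and p(62) = 3344 have opposite signs, so a root lies in (61, 62); Newton's method refines it to λ ≈ 61.1026. Check (Vieta): the three roots sum to 63, matching tr M = 63.
So the eigenvalues of A^T A are ≈ 0.0352, 1.8622, 61.1026 (all ≥ 0, as they must be for A^T A). The largest is λ_max ≈ 61.1026, hence ||A||_2 = sqrt(λ_max) ≈ 7.8168.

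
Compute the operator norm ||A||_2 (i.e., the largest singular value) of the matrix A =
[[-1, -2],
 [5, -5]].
||A||_2 = sqrt((55 + sqrt(2125))/2) ≈ 7.1098 (= sqrt(largest eigenvalue of A^T A))

||A||_2 = sigma_max(A) = sqrt(lambda_max(A^T A)). Form the symmetric matrix M = A^T A =
[[26, -23],
 [-23, 29]].
Its characteristic polynomial (trace, determinant of M give the coefficients) is
  p(λ) = det(λ I - M) = λ^2 - 55λ + 225.
For λ^2 - 55λ + 225 the discriminant is 2125. It is nonnegative but not a perfect square, so the roots are real and irrational: λ = (55 ± sqrt(2125))/2 ≈ 50.5489, 4.4511.
So the eigenvalues of A^T A are ≈ 4.4511, 50.5489 (all ≥ 0, as they must be for A^T A). The largest is λ_max = (55 + sqrt(2125))/2 ≈ 50.5489, hence ||A||_2 = sqrt(λ_max) = sqrt((55 + sqrt(2125))/2) ≈ 7.1098.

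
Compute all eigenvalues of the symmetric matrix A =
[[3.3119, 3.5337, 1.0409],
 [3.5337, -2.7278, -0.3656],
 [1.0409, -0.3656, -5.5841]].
sigma(A) ≈ {-6, -4, 5}

A is real symmetric, so its spectrum consists of real eigenvalues. Expanding the characteristic polynomial of the displayed matrix gives
  det(λ I - A) = p(λ) = λ^3 + (5)λ^2 + (-26)λ + (-120).
Solving p(λ) = 0 yields eigenvalues ≈ -6, -4, 5. (A is shown rounded to 4 decimals, so these recover the underlying integer eigenvalues to within that precision.)
Verification: the trace of A = -5 equals the sum of eigenvalues -5, and det(A) ≈ 120.0000 matches the eigenvalue product 120.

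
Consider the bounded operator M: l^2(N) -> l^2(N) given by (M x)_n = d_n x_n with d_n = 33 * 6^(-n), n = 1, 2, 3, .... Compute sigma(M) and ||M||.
sigma(M) = {33 * 6^(-n) : n ≥ 1} ∪ {0}; ||M|| = 11/2

A bounded diagonal operator on l^2 with diagonal entries d_n has spectrum equal to the closure of {d_n : n ≥ 1}: every d_n is an eigenvalue (with eigenvector e_n), so {d_n} ⊂ sigma(M); the spectrum is closed, so its closure is too; and for lambda not in the closure, (M - lambda I) has bounded inverse (the diagonal entries 1/(d_n - lambda) are bounded). For our sequence d_n = 33 * 6^(-n), n = 1, 2, 3, ...:
  - {d_n} = {33 * 6^(-n) : n ≥ 1}; the only limit point is 0
  - closure = {33 * 6^(-n) : n ≥ 1} ∪ {0}
For the norm: a diagonal operator has ||M|| = sup_n |d_n|. Here d_n = 33 * 6^(-n) is positive and decreasing, so sup_n |d_n| = d_1 = 33/6 = 11/2. So ||M|| = 11/2.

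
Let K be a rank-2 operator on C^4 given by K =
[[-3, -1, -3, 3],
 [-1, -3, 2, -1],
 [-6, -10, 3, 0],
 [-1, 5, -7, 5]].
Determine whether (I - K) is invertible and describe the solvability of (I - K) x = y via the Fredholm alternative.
(I - K) is invertible (det(I - K) = -16 ≠ 0), so for every y in C^4 the equation (I - K) x = y has a unique solution.

K has rank 2 and factors as K = U V^T = u1 v1^T + u2 v2^T with u1 = (1, 0, 1, 1), v1 = (-3, -1, -3, 3), u2 = (0, 1, 3, -2), v2 = (-1, -3, 2, -1) (multiplying out reproduces the displayed K). The nonzero eigenvalues of U V^T coincide with those of the 2 x 2 matrix G = V^T U = [[v1·u1, v1·u2], [v2·u1, v2·u2]] = [[-3, -16], [0, 5]], and by the Sylvester determinant identity det(I_4 - U V^T) = det(I_2 - V^T U) = det([[4, 16], [0, -4]]) = (4)(-4) - (16)(0) = -16. (Direct check: I - K =
[[4, 1, 3, -3],
 [1, 4, -2, 1],
 [6, 10, -2, 0],
 [1, -5, 7, -4]]
has determinant -16.) The finite-dimensional Fredholm alternative says: either (I - K) is invertible, or ker(I - K) ≠ {0} and then range(I - K) = ker((I - K)^*)^⊥, with dim ker(I - K) = dim ker((I - K)^*). Since det(I - K) ≠ 0, 1 is not an eigenvalue of K and ker(I - K) = {0}, so we are in the first case: for every y there is a unique x = (I - K)^(-1) y. (Explicitly, by the Woodbury identity, (I - U V^T)^(-1) = I + U (I_2 - G)^(-1) V^T.)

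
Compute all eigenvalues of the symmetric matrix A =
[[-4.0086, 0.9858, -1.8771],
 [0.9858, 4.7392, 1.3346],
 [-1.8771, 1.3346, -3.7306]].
sigma(A) ≈ {-6, -2, 5}

A is real symmetric, so its spectrum consists of real eigenvalues. Expanding the characteristic polynomial of the displayed matrix gives
  det(λ I - A) = p(λ) = λ^3 + (3)λ^2 + (-28)λ + (-60).
Solving p(λ) = 0 yields eigenvalues ≈ -6, -2, 5. (A is shown rounded to 4 decimals, so these recover the underlying integer eigenvalues to within that precision.)
Verification: the trace of A = -3 equals the sum of eigenvalues -3, and det(A) ≈ 59.9998 matches the eigenvalue product 60.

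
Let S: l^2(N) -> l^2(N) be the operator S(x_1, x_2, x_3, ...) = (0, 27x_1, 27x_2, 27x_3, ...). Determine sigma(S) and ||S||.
sigma(S) = closed disk {z in C : |z| ≤ 27}; ||S|| = 27

Note S = 27·U where U is the unit right shift (U x)_k = x_{k-1} (with x_0 := 0); so ||S|| = 27||U|| and sigma(S) = 27·sigma(U). ||S x||^2 = sum_{k≥1} |27x_k|^2 = 729||x||^2, so ||S|| = 27 and sigma(S) ⊂ {|z| ≤ 27}. For any |lambda| < 27, the equation (S - lambda I) x = 0 forces x_1 = 0, then 27x_k = lambda x_{k+1} ⇒ x = 0, so S has no eigenvalues. But (S - lambda I) is not surjective for |lambda| < 27: solving (S - lambda I) x = e_1 would require x_n proportional to (lambda/27)^(-n), which is not in l^2. So every |lambda| < 27 lies in the residual spectrum. The boundary |lambda| = 27 is in the approximate point spectrum (the spectrum is closed). Hence sigma(S) is the closed disk of radius 27.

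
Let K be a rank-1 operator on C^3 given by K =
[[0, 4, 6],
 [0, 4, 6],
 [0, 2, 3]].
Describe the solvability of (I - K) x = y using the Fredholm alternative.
(I - K) is invertible (det(I - K) = -6 ≠ 0), so for every y in C^3 the equation (I - K) x = y has a unique solution.

K has rank 1, so it is an outer product K = u v^T: every row of K is a multiple of one row vector. Reading off the entries, u = (-2, -2, -1) and v = (0, -2, -3) (row i of K equals u_i·v^T). A rank-one matrix u v^T satisfies K u = u (v·u) and kills the (2)-dimensional subspace v^⊥, so its characteristic polynomial is lambda^2 (lambda - v·u) with v·u = tr K = 7. Hence the eigenvalues of I - K are 1 (multiplicity 2) and 1 - (7) = -6, so det(I - K) = -6. (Direct check: I - K =
[[1, -4, -6],
 [0, -3, -6],
 [0, -2, -2]]
has determinant -6.) The finite-dimensional Fredholm alternative says: either (I - K) is invertible, or ker(I - K) ≠ {0} and then range(I - K) = ker((I - K)^*)^⊥, with dim ker(I - K) = dim ker((I - K)^*). Since det(I - K) ≠ 0, 1 is not an eigenvalue of K and ker(I - K) = {0}, so we are in the first case: for every y there is a unique x = (I - K)^(-1) y. Explicitly, by the Sherman–Morrison formula, (I - u v^T)^(-1) = I + u v^T/(1 - v·u), i.e. (I - K)^(-1) = I + K/(-6).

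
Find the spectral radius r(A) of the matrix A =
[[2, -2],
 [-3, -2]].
r(A) = sqrt(40)/2 ≈ 3.1623

The eigenvalues of A are the roots of its characteristic polynomial. With M = A (coefficients from the trace and determinant):
  p(λ) = det(λ I - M) = λ^2 - 10.
For λ^2 - 10 the discriminant is 40. It is nonnegative but not a perfect square, so the roots are real and irrational: λ = ± sqrt(40)/2 ≈ 3.1623, -3.1623.
Thus the eigenvalues (to 4 decimals) are 3.1623 (modulus 3.1623); -3.1623 (modulus 3.1623). The spectral radius is the largest modulus: r(A) = sqrt(40)/2 ≈ 3.1623. (Cross-check: r(A) ≤ ||A||_2 ≈ 3.7016; equality holds whenever A is normal, though it can also hold for some non-normal A.)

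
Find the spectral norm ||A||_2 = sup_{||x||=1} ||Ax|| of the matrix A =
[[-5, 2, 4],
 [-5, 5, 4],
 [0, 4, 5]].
||A||_2 ≈ 11.5452 (= sqrt(largest eigenvalue of A^T A))

||A||_2 = sigma_max(A) = sqrt(lambda_max(A^T A)). Form the symmetric matrix M = A^T A =
[[50, -35, -40],
 [-35, 45, 48],
 [-40, 48, 57]].
Its characteristic polynomial (trace, sum of principal 2x2 minors, determinant of M give the coefficients) is
  p(λ) = det(λ I - M) = λ^3 - 152λ^2 + 2536λ - 5625.
No integer candidate from the rational root theorem (±divisors of 5625) is a root, so the roots are irrational. The cubic discriminant is Δ = 42508659285 > 0, so there are three distinct real roots. p(2) = -1153 and p(3) = 642 have opposite signs, so a root lies in (2, 3); Newton's method refines it to λ ≈ 2.6235. p(16) = 135 and p(17) = -1528 have opposite signs, so a root lies in (16, 17); Newton's method refines it to λ ≈ 16.086. p(133) = -4428 and p(134) = 10991 have opposite signs, so a root lies in (133, 134); Newton's method refines it to λ ≈ 133.2905. Check (Vieta): the three roots sum to 152, matching tr M = 152.
So the eigenvalues of A^T A are ≈ 2.6235, 16.086, 133.2905 (all ≥ 0, as they must be for A^T A). The largest is λ_max ≈ 133.2905, hence ||A||_2 = sqrt(λ_max) ≈ 11.5452.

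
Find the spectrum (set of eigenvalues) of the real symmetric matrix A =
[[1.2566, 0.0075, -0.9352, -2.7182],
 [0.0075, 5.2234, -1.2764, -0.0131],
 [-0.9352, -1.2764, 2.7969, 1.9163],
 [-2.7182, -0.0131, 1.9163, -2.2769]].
sigma(A) ≈ {-4, 1, 4, 6}

A is real symmetric, so its spectrum consists of real eigenvalues. Expanding the characteristic polynomial of the displayed matrix gives
  det(λ I - A) = p(λ) = λ^4 + (-7)λ^3 + (-10)λ^2 + (111.9982)λ + (-95.9986).
Solving p(λ) = 0 yields eigenvalues ≈ -4, 1, 4, 6. (A is shown rounded to 4 decimals, so these recover the underlying integer eigenvalues to within that precision.)
Verification: the trace of A = 7 equals the sum of eigenvalues 7, and det(A) ≈ -95.9986 matches the eigenvalue product -96.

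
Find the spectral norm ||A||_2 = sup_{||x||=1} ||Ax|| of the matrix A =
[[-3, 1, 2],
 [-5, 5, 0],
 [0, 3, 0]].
||A||_2 ≈ 7.94 (= sqrt(largest eigenvalue of A^T A))

||A||_2 = sigma_max(A) = sqrt(lambda_max(A^T A)). Form the symmetric matrix M = A^T A =
[[34, -28, -6],
 [-28, 35, 2],
 [-6, 2, 4]].
Its characteristic polynomial (trace, sum of principal 2x2 minors, determinant of M give the coefficients) is
  p(λ) = det(λ I - M) = λ^3 - 73λ^2 + 642λ - 900.
No integer candidate from the rational root theorem (±divisors of 900) is a root, so the roots are irrational. The cubic discriminant is Δ = 474882804 > 0, so there are three distinct real roots. p(1) = -330 and p(2) = 100 have opposite signs, so a root lies in (1, 2); Newton's method refines it to λ ≈ 1.7366. p(8) = 76 and p(9) = -306 have opposite signs, so a root lies in (8, 9); Newton's method refines it to λ ≈ 8.2204. p(63) = -144 and p(64) = 3324 have opposite signs, so a root lies in (63, 64); Newton's method refines it to λ ≈ 63.0429. Check (Vieta): the three roots sum to 73, matching tr M = 73.
So the eigenvalues of A^T A are ≈ 1.7366, 8.2204, 63.0429 (all ≥ 0, as they must be for A^T A). The largest is λ_max ≈ 63.0429, hence ||A||_2 = sqrt(λ_max) ≈ 7.94.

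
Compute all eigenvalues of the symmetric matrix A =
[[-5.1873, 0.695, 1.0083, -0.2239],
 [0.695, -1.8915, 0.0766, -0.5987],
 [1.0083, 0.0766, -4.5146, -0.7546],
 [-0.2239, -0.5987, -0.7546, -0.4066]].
sigma(A) ≈ {-6, -4, -2, 0}

A is real symmetric, so its spectrum consists of real eigenvalues. Expanding the characteristic polynomial of the displayed matrix gives
  det(λ I - A) = p(λ) = λ^4 + (12)λ^3 + (44)λ^2 + (48)λ + (0).
Solving p(λ) = 0 yields eigenvalues ≈ -6, -4, -2, 0. (A is shown rounded to 4 decimals, so these recover the underlying integer eigenvalues to within that precision.)
Verification: the trace of A = -12 equals the sum of eigenvalues -12, and det(A) ≈ 0.0001 matches the eigenvalue product 0.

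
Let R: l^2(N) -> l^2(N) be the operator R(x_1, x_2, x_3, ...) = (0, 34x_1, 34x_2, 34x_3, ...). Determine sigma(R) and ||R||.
sigma(R) = closed disk {z in C : |z| ≤ 34}; ||R|| = 34

Note R = 34·U where U is the unit right shift (U x)_k = x_{k-1} (with x_0 := 0); so ||R|| = 34||U|| and sigma(R) = 34·sigma(U). ||R x||^2 = sum_{k≥1} |34x_k|^2 = 1156||x||^2, so ||R|| = 34 and sigma(R) ⊂ {|z| ≤ 34}. For any |lambda| < 34, the equation (R - lambda I) x = 0 forces x_1 = 0, then 34x_k = lambda x_{k+1} ⇒ x = 0, so R has no eigenvalues. But (R - lambda I) is not surjective for |lambda| < 34: solving (R - lambda I) x = e_1 would require x_n proportional to (lambda/34)^(-n), which is not in l^2. So every |lambda| < 34 lies in the residual spectrum. The boundary |lambda| = 34 is in the approximate point spectrum (the spectrum is closed). Hence sigma(R) is the closed disk of radius 34.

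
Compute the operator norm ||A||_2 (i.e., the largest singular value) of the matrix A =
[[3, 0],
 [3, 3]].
||A||_2 = sqrt((27 + sqrt(405))/2) ≈ 4.8541 (= sqrt(largest eigenvalue of A^T A))

||A||_2 = sigma_max(A) = sqrt(lambda_max(A^T A)). Form the symmetric matrix M = A^T A =
[[18, 9],
 [9, 9]].
Its characteristic polynomial (trace, determinant of M give the coefficients) is
  p(λ) = det(λ I - M) = λ^2 - 27λ + 81.
For λ^2 - 27λ + 81 the discriminant is 405. It is nonnegative but not a perfect square, so the roots are real and irrational: λ = (27 ± sqrt(405))/2 ≈ 23.5623, 3.4377.
So the eigenvalues of A^T A are ≈ 3.4377, 23.5623 (all ≥ 0, as they must be for A^T A). The largest is λ_max = (27 + sqrt(405))/2 ≈ 23.5623, hence ||A||_2 = sqrt(λ_max) = sqrt((27 + sqrt(405))/2) ≈ 4.8541.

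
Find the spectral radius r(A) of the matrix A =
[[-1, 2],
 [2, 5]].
r(A) = (4 + sqrt(52))/2 ≈ 5.6056

The eigenvalues of A are the roots of its characteristic polynomial. With M = A (coefficients from the trace and determinant):
  p(λ) = det(λ I - M) = λ^2 - 4λ - 9.
For λ^2 - 4λ - 9 the discriminant is 52. It is nonnegative but not a perfect square, so the roots are real and irrational: λ = (4 ± sqrt(52))/2 ≈ 5.6056, -1.6056.
Thus the eigenvalues (to 4 decimals) are 5.6056 (modulus 5.6056); -1.6056 (modulus 1.6056). The spectral radius is the largest modulus: r(A) = (4 + sqrt(52))/2 ≈ 5.6056. (Cross-check: r(A) ≤ ||A||_2 ≈ 5.6056; equality holds whenever A is normal, though it can also hold for some non-normal A.)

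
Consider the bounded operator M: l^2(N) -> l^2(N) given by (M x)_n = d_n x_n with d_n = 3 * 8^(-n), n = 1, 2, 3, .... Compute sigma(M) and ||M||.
sigma(M) = {3 * 8^(-n) : n ≥ 1} ∪ {0}; ||M|| = 3/8

A bounded diagonal operator on l^2 with diagonal entries d_n has spectrum equal to the closure of {d_n : n ≥ 1}: every d_n is an eigenvalue (with eigenvector e_n), so {d_n} ⊂ sigma(M); the spectrum is closed, so its closure is too; and for lambda not in the closure, (M - lambda I) has bounded inverse (the diagonal entries 1/(d_n - lambda) are bounded). For our sequence d_n = 3 * 8^(-n), n = 1, 2, 3, ...:
  - {d_n} = {3 * 8^(-n) : n ≥ 1}; the only limit point is 0
  - closure = {3 * 8^(-n) : n ≥ 1} ∪ {0}
For the norm: a diagonal operator has ||M|| = sup_n |d_n|. Here d_n = 3 * 8^(-n) is positive and decreasing, so sup_n |d_n| = d_1 = 3/8. So ||M|| = 3/8.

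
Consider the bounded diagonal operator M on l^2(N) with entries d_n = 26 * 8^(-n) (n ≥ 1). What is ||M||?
||M|| = 13/4 (attained at n = 1)

For M diagonal, ||M|| = sup_n |d_n|. The sequence d_n = 26 * 8^(-n) is positive and strictly decreasing (ratio 8^(-1) < 1), so the supremum is d_1 = 26/8 = 13/4. Hence ||M|| = 13/4.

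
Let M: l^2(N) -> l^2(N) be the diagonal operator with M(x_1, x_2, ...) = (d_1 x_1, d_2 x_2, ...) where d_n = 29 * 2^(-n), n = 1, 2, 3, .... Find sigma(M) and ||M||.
sigma(M) = {29 * 2^(-n) : n ≥ 1} ∪ {0}; ||M|| = 29/2

A bounded diagonal operator on l^2 with diagonal entries d_n has spectrum equal to the closure of {d_n : n ≥ 1}: every d_n is an eigenvalue (with eigenvector e_n), so {d_n} ⊂ sigma(M); the spectrum is closed, so its closure is too; and for lambda not in the closure, (M - lambda I) has bounded inverse (the diagonal entries 1/(d_n - lambda) are bounded). For our sequence d_n = 29 * 2^(-n), n = 1, 2, 3, ...:
  - {d_n} = {29 * 2^(-n) : n ≥ 1}; the only limit point is 0
  - closure = {29 * 2^(-n) : n ≥ 1} ∪ {0}
For the norm: a diagonal operator has ||M|| = sup_n |d_n|. Here d_n = 29 * 2^(-n) is positive and decreasing, so sup_n |d_n| = d_1 = 29/2. So ||M|| = 29/2.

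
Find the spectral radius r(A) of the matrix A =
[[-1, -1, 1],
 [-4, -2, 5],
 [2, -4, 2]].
r(A) ≈ 3.2333

The eigenvalues of A are the roots of its characteristic polynomial. With M = A (coefficients from the trace, the sum of principal 2x2 minors, and det A):
  p(λ) = det(λ I - M) = λ^3 + λ^2 + 10λ + 14.
No integer candidate from the rational root theorem (±divisors of 14) is a root, so the roots are irrational. The cubic discriminant is Δ = -6728 < 0, so there is one real root and a complex-conjugate pair. p(-2) = -10 and p(-1) = 4 have opposite signs, so a root lies in (-2, -1); Newton's method refines it to λ ≈ -1.3392. Dividing out (λ - (-1.3392)) leaves approximately λ^2 - 0.3392λ + 10.4542. For λ^2 - 0.3392λ + 10.4542 the discriminant is -41.7018. It is negative, so the remaining roots are the complex-conjugate pair λ ≈ 0.1696 ± 3.2288i. Their product equals the constant term, so |λ|^2 ≈ 10.4542 and |λ| ≈ 3.2333.
Thus the eigenvalues (to 4 decimals) are -1.3392 (modulus 1.3392); 0.1696 ± 3.2288i (modulus 3.2333). The spectral radius is the largest modulus: r(A) ≈ 3.2333. (Cross-check: r(A) ≤ ||A||_2 ≈ 7.1975; equality holds whenever A is normal, though it can also hold for some non-normal A.)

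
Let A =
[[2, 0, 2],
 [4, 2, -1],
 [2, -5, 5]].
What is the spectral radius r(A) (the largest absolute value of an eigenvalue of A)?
r(A) ≈ 5.3554

The eigenvalues of A are the roots of its characteristic polynomial. With M = A (coefficients from the trace, the sum of principal 2x2 minors, and det A):
  p(λ) = det(λ I - M) = λ^3 - 9λ^2 + 15λ + 38.
No integer candidate from the rational root theorem (±divisors of 38) is a root, so the roots are irrational. The cubic discriminant is Δ = -15795 < 0, so there is one real root and a complex-conjugate pair. p(-2) = -36 and p(-1) = 13 have opposite signs, so a root lies in (-2, -1); Newton's method refines it to λ ≈ -1.325. Dividing out (λ - (-1.325)) leaves approximately λ^2 - 10.325λ + 28.6801. For λ^2 - 10.325λ + 28.6801 the discriminant is -8.1158. It is negative, so the remaining roots are the complex-conjugate pair λ ≈ 5.1625 ± 1.4244i. Their product equals the constant term, so |λ|^2 ≈ 28.6801 and |λ| ≈ 5.3554.
Thus the eigenvalues (to 4 decimals) are -1.325 (modulus 1.325); 5.1625 ± 1.4244i (modulus 5.3554). The spectral radius is the largest modulus: r(A) ≈ 5.3554. (Cross-check: r(A) ≤ ||A||_2 ≈ 7.6579; equality holds whenever A is normal, though it can also hold for some non-normal A.)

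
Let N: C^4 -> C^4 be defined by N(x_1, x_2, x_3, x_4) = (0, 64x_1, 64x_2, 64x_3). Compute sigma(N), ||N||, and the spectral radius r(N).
sigma(N) = {0}; ||N|| = 64; r(N) = 0. (N is nilpotent with N^4 = 0.)

On C^4, N is a strictly lower-triangular matrix with 64 on the subdiagonal and zeros elsewhere, so its characteristic polynomial is lambda^4 and every eigenvalue is 0: sigma(N) = {0}. For the operator norm, N e_i = 64e_{i+1} for i = 1, ..., 3 and N e_4 = 0, so the singular values of N are 64 (with multiplicity 3) and 0; hence ||N|| = 64. The spectral radius r(N) = max|lambda| = 0. Note ||N|| > r(N) — characteristic of non-normal nilpotent operators. Indeed N^4 = 0.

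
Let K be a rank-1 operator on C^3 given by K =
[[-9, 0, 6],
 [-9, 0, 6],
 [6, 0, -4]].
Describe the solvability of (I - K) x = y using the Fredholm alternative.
(I - K) is invertible (det(I - K) = 14 ≠ 0), so for every y in C^3 the equation (I - K) x = y has a unique solution.

K has rank 1, so it is an outer product K = u v^T: every row of K is a multiple of one row vector. Reading off the entries, u = (-3, -3, 2) and v = (3, 0, -2) (row i of K equals u_i·v^T). A rank-one matrix u v^T satisfies K u = u (v·u) and kills the (2)-dimensional subspace v^⊥, so its characteristic polynomial is lambda^2 (lambda - v·u) with v·u = tr K = -13. Hence the eigenvalues of I - K are 1 (multiplicity 2) and 1 - (-13) = 14, so det(I - K) = 14. (Direct check: I - K =
[[10, 0, -6],
 [9, 1, -6],
 [-6, 0, 5]]
has determinant 14.) The finite-dimensional Fredholm alternative says: either (I - K) is invertible, or ker(I - K) ≠ {0} and then range(I - K) = ker((I - K)^*)^⊥, with dim ker(I - K) = dim ker((I - K)^*). Since det(I - K) ≠ 0, 1 is not an eigenvalue of K and ker(I - K) = {0}, so we are in the first case: for every y there is a unique x = (I - K)^(-1) y. Explicitly, by the Sherman–Morrison formula, (I - u v^T)^(-1) = I + u v^T/(1 - v·u), i.e. (I - K)^(-1) = I + K/(14).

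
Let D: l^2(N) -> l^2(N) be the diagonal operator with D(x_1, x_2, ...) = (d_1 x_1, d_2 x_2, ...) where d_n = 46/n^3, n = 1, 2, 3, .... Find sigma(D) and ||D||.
sigma(D) = {46/n^3 : n ≥ 1} ∪ {0}; ||D|| = 46

A bounded diagonal operator on l^2 with diagonal entries d_n has spectrum equal to the closure of {d_n : n ≥ 1}: every d_n is an eigenvalue (with eigenvector e_n), so {d_n} ⊂ sigma(D); the spectrum is closed, so its closure is too; and for lambda not in the closure, (D - lambda I) has bounded inverse (the diagonal entries 1/(d_n - lambda) are bounded). For our sequence d_n = 46/n^3, n = 1, 2, 3, ...:
  - {d_n} = {46/n^3 : n ≥ 1}; the only limit point is 0
  - closure = {46/n^3 : n ≥ 1} ∪ {0}
For the norm: a diagonal operator has ||D|| = sup_n |d_n|. Here d_n = 46/n^3 is positive and decreasing, so sup_n |d_n| = d_1 = 46. So ||D|| = 46.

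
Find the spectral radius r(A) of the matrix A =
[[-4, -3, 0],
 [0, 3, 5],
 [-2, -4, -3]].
r(A) = sqrt(7) ≈ 2.6458

The eigenvalues of A are the roots of its characteristic polynomial. With M = A (coefficients from the trace, the sum of principal 2x2 minors, and det A):
  p(λ) = det(λ I - M) = λ^3 + 4λ^2 + 11λ + 14.
By the rational root theorem any rational root is an integer divisor of 14. Testing λ = -2: p(-2) = -8 + 16 - 22 + 14 = 0, so λ = -2 is a root. Dividing out (λ + 2) leaves p(λ) = (λ + 2)(λ^2 + 2λ + 7). For λ^2 + 2λ + 7 the discriminant is -24. It is negative, so the roots are the complex-conjugate pair λ = -1 ± (sqrt(24)/2) i ≈ -1 ± 2.4495i. For a conjugate pair the product of the roots equals the constant term, so |λ|^2 = 7 and |λ| = sqrt(7) ≈ 2.6458.
Thus the eigenvalues (to 4 decimals) are -1 ± 2.4495i (modulus 2.6458); -2 (modulus 2). The spectral radius is the largest modulus: r(A) = sqrt(7) ≈ 2.6458. (Cross-check: r(A) ≤ ||A||_2 ≈ 8.2611; equality holds whenever A is normal, though it can also hold for some non-normal A.)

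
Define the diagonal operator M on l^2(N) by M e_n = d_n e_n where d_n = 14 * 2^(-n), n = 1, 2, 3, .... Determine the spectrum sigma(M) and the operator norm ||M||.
sigma(M) = {14 * 2^(-n) : n ≥ 1} ∪ {0}; ||M|| = 7

A bounded diagonal operator on l^2 with diagonal entries d_n has spectrum equal to the closure of {d_n : n ≥ 1}: every d_n is an eigenvalue (with eigenvector e_n), so {d_n} ⊂ sigma(M); the spectrum is closed, so its closure is too; and for lambda not in the closure, (M - lambda I) has bounded inverse (the diagonal entries 1/(d_n - lambda) are bounded). For our sequence d_n = 14 * 2^(-n), n = 1, 2, 3, ...:
  - {d_n} = {14 * 2^(-n) : n ≥ 1}; the only limit point is 0
  - closure = {14 * 2^(-n) : n ≥ 1} ∪ {0}
For the norm: a diagonal operator has ||M|| = sup_n |d_n|. Here d_n = 14 * 2^(-n) is positive and decreasing, so sup_n |d_n| = d_1 = 14/2 = 7. So ||M|| = 7.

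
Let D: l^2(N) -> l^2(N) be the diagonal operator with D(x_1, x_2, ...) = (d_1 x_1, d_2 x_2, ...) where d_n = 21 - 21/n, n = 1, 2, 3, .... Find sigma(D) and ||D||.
sigma(D) = {21 - 21/n : n ≥ 1} ∪ {21}; ||D|| = 21

A bounded diagonal operator on l^2 with diagonal entries d_n has spectrum equal to the closure of {d_n : n ≥ 1}: every d_n is an eigenvalue (with eigenvector e_n), so {d_n} ⊂ sigma(D); the spectrum is closed, so its closure is too; and for lambda not in the closure, (D - lambda I) has bounded inverse (the diagonal entries 1/(d_n - lambda) are bounded). For our sequence d_n = 21 - 21/n, n = 1, 2, 3, ...:
  - {d_n} = {21 - 21/n : n ≥ 1}; the only limit point is 21
  - closure = {21 - 21/n : n ≥ 1} ∪ {21}
For the norm: a diagonal operator has ||D|| = sup_n |d_n|. Here d_n = 21 - 21/n increases monotonically from d_1 = 0 toward 21, with all terms in [0, 21); so sup_n |d_n| = 21 (the supremum is the limit, not attained). So ||D|| = 21.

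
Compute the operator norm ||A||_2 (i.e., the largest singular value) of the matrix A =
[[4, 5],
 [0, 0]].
||A||_2 = sqrt(41) ≈ 6.4031 (= sqrt(largest eigenvalue of A^T A))

||A||_2 = sigma_max(A) = sqrt(lambda_max(A^T A)). Form the symmetric matrix M = A^T A =
[[16, 20],
 [20, 25]].
Its characteristic polynomial (trace, determinant of M give the coefficients) is
  p(λ) = det(λ I - M) = λ^2 - 41λ.
For λ^2 - 41λ the discriminant is 1681. It is a perfect square (41^2), so the roots are rational: λ = (41 ± 41)/2 = 41, 0.
So the eigenvalues of A^T A are ≈ 0, 41 (all ≥ 0, as they must be for A^T A). The largest is λ_max = 41, hence ||A||_2 = sqrt(λ_max) = sqrt(41) ≈ 6.4031.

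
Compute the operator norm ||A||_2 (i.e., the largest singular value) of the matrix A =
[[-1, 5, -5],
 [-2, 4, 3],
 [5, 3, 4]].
||A||_2 ≈ 7.8405 (= sqrt(largest eigenvalue of A^T A))

||A||_2 = sigma_max(A) = sqrt(lambda_max(A^T A)). Form the symmetric matrix M = A^T A =
[[30, 2, 19],
 [2, 50, -1],
 [19, -1, 50]].
Its characteristic polynomial (trace, sum of principal 2x2 minors, determinant of M give the coefficients) is
  p(λ) = det(λ I - M) = λ^3 - 130λ^2 + 5134λ - 56644.
No integer candidate from the rational root theorem (±divisors of 56644) is a root, so the roots are irrational. The cubic discriminant is Δ = 240438752 > 0, so there are three distinct real roots. p(18) = -520 and p(19) = 831 have opposite signs, so a root lies in (18, 19); Newton's method refines it to λ ≈ 18.372. p(50) = 56 and p(51) = -289 have opposite signs, so a root lies in (50, 51); Newton's method refines it to λ ≈ 50.1543. p(61) = -219 and p(62) = 272 have opposite signs, so a root lies in (61, 62); Newton's method refines it to λ ≈ 61.4737. Check (Vieta): the three roots sum to 130, matching tr M = 130.
So the eigenvalues of A^T A are ≈ 18.372, 50.1543, 61.4737 (all ≥ 0, as they must be for A^T A). The largest is λ_max ≈ 61.4737, hence ||A||_2 = sqrt(λ_max) ≈ 7.8405.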